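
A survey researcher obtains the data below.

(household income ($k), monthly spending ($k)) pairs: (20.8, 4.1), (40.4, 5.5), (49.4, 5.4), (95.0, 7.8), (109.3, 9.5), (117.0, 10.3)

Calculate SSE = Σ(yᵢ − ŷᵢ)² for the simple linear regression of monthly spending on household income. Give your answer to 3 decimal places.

n = 6, Σx = 431.9, Σy = 42.6, Σxy = 3558.69, Σx² = 39165.65, Σy² = 333.4
Sxx = Σx² − (Σx)²/n = 39165.65 − 31089.601667 = 8076.048333
Sxy = Σxy − (Σx)(Σy)/n = 3558.69 − 3066.49 = 492.2
Syy = Σy² − (Σy)²/n = 333.4 − 302.46 = 30.94
b = Sxy/Sxx = 492.2/8076.048333 = 0.060946
SSE = Syy − b·Sxy = 30.94 − 0.060946·492.2 = 0.942552

0.943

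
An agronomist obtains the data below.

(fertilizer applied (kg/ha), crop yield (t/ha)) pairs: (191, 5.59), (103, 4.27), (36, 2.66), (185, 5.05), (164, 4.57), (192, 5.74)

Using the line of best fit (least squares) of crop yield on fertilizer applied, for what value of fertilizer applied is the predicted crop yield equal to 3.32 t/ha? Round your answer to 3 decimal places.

n = 6, Σx = 871, Σy = 27.88, Σxy = 4389.07, Σx² = 146371
Sxx = Σx² − (Σx)²/n = 146371 − 126440.166667 = 19930.833333
Sxy = Σxy − (Σx)(Σy)/n = 4389.07 − 4047.246667 = 341.823333
b = Sxy/Sxx = 341.823333/19930.833333 = 0.017150
a = ȳ − b·x̄ = 4.646667 − 0.017150·145.166667 = 2.156989
Set a + b·x = 3.32: x = (3.32 − 2.156989) / 0.017150 = 67.812169

67.812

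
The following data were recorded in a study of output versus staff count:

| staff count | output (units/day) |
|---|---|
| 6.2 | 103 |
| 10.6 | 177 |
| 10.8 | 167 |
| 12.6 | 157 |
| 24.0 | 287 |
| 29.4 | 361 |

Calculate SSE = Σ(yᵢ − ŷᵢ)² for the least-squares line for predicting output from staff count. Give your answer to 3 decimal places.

n = 6, Σx = 93.6, Σy = 1252, Σxy = 23798, Σx² = 1866.56, Σy² = 307166
Sxx = Σx² − (Σx)²/n = 1866.56 − 1460.16 = 406.4
Sxy = Σxy − (Σx)(Σy)/n = 23798 − 19531.2 = 4266.8
Syy = Σy² − (Σy)²/n = 307166 − 261250.666667 = 45915.333333
b = Sxy/Sxx = 4266.8/406.4 = 10.499016
SSE = Syy − b·Sxy = 45915.333333 − 10.499016·4266.8 = 1118.132940

1118.133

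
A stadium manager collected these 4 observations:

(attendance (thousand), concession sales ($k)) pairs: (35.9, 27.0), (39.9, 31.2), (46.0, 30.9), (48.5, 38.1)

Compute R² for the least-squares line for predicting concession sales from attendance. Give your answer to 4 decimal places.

0.7319

n = 4, Σx = 170.3, Σy = 127.2, Σxy = 5483.43, Σx² = 7349.07, Σy² = 4108.86
Sxx = Σx² − (Σx)²/n = 7349.07 − 7250.5225 = 98.5475
Sxy = Σxy − (Σx)(Σy)/n = 5483.43 − 5415.54 = 67.89
Syy = Σy² − (Σy)²/n = 4108.86 − 4044.96 = 63.9
R² = Sxy²/(Sxx·Syy) = (67.89)²/(98.5475·63.9) = 0.731923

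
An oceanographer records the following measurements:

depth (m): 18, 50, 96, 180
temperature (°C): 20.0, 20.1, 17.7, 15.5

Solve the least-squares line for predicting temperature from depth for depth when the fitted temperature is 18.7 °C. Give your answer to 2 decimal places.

73.61

n = 4, Σx = 344, Σy = 73.3, Σxy = 5854.2, Σx² = 44440
Sxx = Σx² − (Σx)²/n = 44440 − 29584 = 14856
Sxy = Σxy − (Σx)(Σy)/n = 5854.2 − 6303.8 = -449.6
b = Sxy/Sxx = -449.6/14856 = -0.030264
a = ȳ − b·x̄ = 18.325 − (-0.030264)·86 = 20.927693
Set a + b·x = 18.7: x = (18.7 − 20.927693) / (-0.030264) = 73.608986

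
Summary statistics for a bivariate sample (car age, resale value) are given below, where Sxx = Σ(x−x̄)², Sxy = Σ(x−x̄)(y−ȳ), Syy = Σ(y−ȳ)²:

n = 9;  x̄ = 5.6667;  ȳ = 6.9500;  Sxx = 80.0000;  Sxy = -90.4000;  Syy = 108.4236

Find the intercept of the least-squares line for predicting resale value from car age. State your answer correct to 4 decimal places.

b = Sxy/Sxx = -90.4/80 = -1.13
a = ȳ − b·x̄ = 6.95 − (-1.13)·5.6667 = 13.353371

13.3534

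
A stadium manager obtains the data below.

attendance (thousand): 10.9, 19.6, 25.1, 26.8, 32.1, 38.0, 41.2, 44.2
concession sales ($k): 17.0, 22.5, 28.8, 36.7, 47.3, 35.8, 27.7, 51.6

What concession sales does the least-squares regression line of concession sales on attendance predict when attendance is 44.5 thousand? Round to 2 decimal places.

n = 8, Σx = 237.9, Σy = 267.4, Σxy = 8633.43, Σx² = 7976.71
Sxx = Σx² − (Σx)²/n = 7976.71 − 7074.55125 = 902.15875
Sxy = Σxy − (Σx)(Σy)/n = 8633.43 − 7951.8075 = 681.6225
b = Sxy/Sxx = 681.6225/902.15875 = 0.755546
a = ȳ − b·x̄ = 33.425 − 0.755546·29.7375 = 10.956949
ŷ(44.5) = a + b·44.5 = 10.956949 + 0.755546·44.5 = 44.578749

44.58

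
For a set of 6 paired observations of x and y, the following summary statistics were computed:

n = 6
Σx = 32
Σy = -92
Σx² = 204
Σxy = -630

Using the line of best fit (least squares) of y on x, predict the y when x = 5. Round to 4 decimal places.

Sxx = Σx² − (Σx)²/n = 204 − 170.666667 = 33.333333
Sxy = Σxy − (Σx)(Σy)/n = -630 − (-490.666667) = -139.333333
b = Sxy/Sxx = -139.333333/33.333333 = -4.18
a = ȳ − b·x̄ = -15.333333 − (-4.18)·5.333333 = 6.96
ŷ(5) = a + b·5 = 6.96 + (-4.18)·5 = -13.94

-13.9400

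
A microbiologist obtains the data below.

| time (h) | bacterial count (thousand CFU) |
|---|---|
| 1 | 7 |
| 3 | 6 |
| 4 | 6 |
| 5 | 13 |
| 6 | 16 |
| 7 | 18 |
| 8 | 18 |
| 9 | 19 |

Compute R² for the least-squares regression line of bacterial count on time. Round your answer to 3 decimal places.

n = 8, Σx = 43, Σy = 103, Σxy = 651, Σx² = 281, Σy² = 1555
Sxx = Σx² − (Σx)²/n = 281 − 231.125 = 49.875
Sxy = Σxy − (Σx)(Σy)/n = 651 − 553.625 = 97.375
Syy = Σy² − (Σy)²/n = 1555 − 1326.125 = 228.875
R² = Sxy²/(Sxx·Syy) = (97.375)²/(49.875·228.875) = 0.830642

0.831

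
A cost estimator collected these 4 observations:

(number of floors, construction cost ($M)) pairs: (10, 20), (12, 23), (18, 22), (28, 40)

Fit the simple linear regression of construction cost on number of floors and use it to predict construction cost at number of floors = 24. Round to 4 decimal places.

n = 4, Σx = 68, Σy = 105, Σxy = 1992, Σx² = 1352
Sxx = Σx² − (Σx)²/n = 1352 − 1156 = 196
Sxy = Σxy − (Σx)(Σy)/n = 1992 − 1785 = 207
b = Sxy/Sxx = 207/196 = 1.056122
a = ȳ − b·x̄ = 26.25 − 1.056122·17 = 8.295918
ŷ(24) = a + b·24 = 8.295918 + 1.056122·24 = 33.642857

33.6429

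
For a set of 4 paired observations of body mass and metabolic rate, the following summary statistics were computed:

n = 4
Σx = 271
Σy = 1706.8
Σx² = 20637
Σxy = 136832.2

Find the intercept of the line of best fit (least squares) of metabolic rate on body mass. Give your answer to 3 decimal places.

Sxx = Σx² − (Σx)²/n = 20637 − 18360.25 = 2276.75
Sxy = Σxy − (Σx)(Σy)/n = 136832.2 − 115635.7 = 21196.5
b = Sxy/Sxx = 21196.5/2276.75 = 9.309981
a = ȳ − b·x̄ = 426.7 − 9.309981·67.75 = -204.051235

-204.051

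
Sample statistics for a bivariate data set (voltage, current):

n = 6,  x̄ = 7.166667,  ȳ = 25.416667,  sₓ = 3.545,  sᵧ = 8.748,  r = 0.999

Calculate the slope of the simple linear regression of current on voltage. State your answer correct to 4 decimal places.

b = r · sᵧ/sₓ = 0.999 · 8.748/3.545 = 2.465233

2.4652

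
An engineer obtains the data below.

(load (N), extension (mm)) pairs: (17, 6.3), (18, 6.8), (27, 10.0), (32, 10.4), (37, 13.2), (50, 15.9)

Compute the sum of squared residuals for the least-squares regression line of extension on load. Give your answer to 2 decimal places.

1.35

n = 6, Σx = 181, Σy = 62.6, Σxy = 2115.7, Σx² = 6235, Σy² = 721.14
Sxx = Σx² − (Σx)²/n = 6235 − 5460.166667 = 774.833333
Sxy = Σxy − (Σx)(Σy)/n = 2115.7 − 1888.433333 = 227.266667
Syy = Σy² − (Σy)²/n = 721.14 − 653.126667 = 68.013333
b = Sxy/Sxx = 227.266667/774.833333 = 0.293310
SSE = Syy − b·Sxy = 68.013333 − 0.293310·227.266667 = 1.353659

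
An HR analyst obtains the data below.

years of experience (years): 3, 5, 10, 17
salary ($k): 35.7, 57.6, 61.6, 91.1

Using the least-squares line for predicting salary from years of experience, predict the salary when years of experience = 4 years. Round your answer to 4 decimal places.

44.9289

n = 4, Σx = 35, Σy = 246, Σxy = 2559.8, Σx² = 423
Sxx = Σx² − (Σx)²/n = 423 − 306.25 = 116.75
Sxy = Σxy − (Σx)(Σy)/n = 2559.8 − 2152.5 = 407.3
b = Sxy/Sxx = 407.3/116.75 = 3.488651
a = ȳ − b·x̄ = 61.5 − 3.488651·8.75 = 30.974304
ŷ(4) = a + b·4 = 30.974304 + 3.488651·4 = 44.928908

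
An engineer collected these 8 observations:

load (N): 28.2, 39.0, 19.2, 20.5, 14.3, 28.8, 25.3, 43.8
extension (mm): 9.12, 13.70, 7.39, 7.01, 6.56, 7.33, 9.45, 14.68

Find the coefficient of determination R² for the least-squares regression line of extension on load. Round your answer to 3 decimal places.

0.866

n = 8, Σx = 219.1, Σy = 75.24, Σxy = 2264.058, Σx² = 6697.59, Σy² = 776.184
Sxx = Σx² − (Σx)²/n = 6697.59 − 6000.60125 = 696.98875
Sxy = Σxy − (Σx)(Σy)/n = 2264.058 − 2060.6355 = 203.4225
Syy = Σy² − (Σy)²/n = 776.184 − 707.6322 = 68.5518
R² = Sxy²/(Sxx·Syy) = (203.4225)²/(696.98875·68.5518) = 0.866071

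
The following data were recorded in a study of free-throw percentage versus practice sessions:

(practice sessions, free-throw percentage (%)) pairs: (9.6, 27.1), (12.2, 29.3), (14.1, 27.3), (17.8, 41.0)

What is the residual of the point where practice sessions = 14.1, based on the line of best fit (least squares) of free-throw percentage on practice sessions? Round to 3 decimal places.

n = 4, Σx = 53.7, Σy = 124.7, Σxy = 1732.35, Σx² = 756.65
Sxx = Σx² − (Σx)²/n = 756.65 − 720.9225 = 35.7275
Sxy = Σxy − (Σx)(Σy)/n = 1732.35 − 1674.0975 = 58.2525
b = Sxy/Sxx = 58.2525/35.7275 = 1.630467
a = ȳ − b·x̄ = 31.175 − 1.630467·13.425 = 9.285984
ŷ(14.1) = 9.285984 + 1.630467·14.1 = 32.275565
residual = y − ŷ = 27.3 − 32.275565 = -4.975565

-4.976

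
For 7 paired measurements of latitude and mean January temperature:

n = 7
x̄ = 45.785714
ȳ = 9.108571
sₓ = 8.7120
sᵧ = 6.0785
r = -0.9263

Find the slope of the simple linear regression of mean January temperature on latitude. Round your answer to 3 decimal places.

-0.646

b = r · sᵧ/sₓ = -0.9263 · 6.0785/8.712 = -0.646294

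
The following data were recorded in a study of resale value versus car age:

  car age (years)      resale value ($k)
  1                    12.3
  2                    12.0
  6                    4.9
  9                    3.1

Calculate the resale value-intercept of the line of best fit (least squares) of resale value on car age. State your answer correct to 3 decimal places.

13.755

n = 4, Σx = 18, Σy = 32.3, Σxy = 93.6, Σx² = 122
Sxx = Σx² − (Σx)²/n = 122 − 81 = 41
Sxy = Σxy − (Σx)(Σy)/n = 93.6 − 145.35 = -51.75
b = Sxy/Sxx = -51.75/41 = -1.262195
a = ȳ − b·x̄ = 8.075 − (-1.262195)·4.5 = 13.754878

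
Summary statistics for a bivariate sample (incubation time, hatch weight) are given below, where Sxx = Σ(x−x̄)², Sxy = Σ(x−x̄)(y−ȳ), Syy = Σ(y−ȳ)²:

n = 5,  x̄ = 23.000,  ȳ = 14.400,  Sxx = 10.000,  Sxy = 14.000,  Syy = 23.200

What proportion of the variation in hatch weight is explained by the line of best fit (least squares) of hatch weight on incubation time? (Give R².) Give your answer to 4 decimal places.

R² = Sxy²/(Sxx·Syy) = (14)²/(10·23.2) = 0.844828

0.8448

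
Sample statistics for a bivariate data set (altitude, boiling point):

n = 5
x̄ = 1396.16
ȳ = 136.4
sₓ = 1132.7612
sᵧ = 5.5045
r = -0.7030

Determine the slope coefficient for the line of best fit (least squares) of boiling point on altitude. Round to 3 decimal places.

-0.003

b = r · sᵧ/sₓ = -0.703 · 5.5045/1132.7612 = -0.003416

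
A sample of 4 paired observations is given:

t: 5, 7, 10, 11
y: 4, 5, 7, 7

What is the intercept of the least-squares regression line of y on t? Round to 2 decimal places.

1.31

n = 4, Σx = 33, Σy = 23, Σxy = 202, Σx² = 295
Sxx = Σx² − (Σx)²/n = 295 − 272.25 = 22.75
Sxy = Σxy − (Σx)(Σy)/n = 202 − 189.75 = 12.25
b = Sxy/Sxx = 12.25/22.75 = 0.538462
a = ȳ − b·x̄ = 5.75 − 0.538462·8.25 = 1.307692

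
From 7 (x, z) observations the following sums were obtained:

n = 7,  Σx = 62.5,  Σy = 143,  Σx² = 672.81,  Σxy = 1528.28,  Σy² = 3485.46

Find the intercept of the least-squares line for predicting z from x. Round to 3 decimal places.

Sxx = Σx² − (Σx)²/n = 672.81 − 558.035714 = 114.774286
Sxy = Σxy − (Σx)(Σy)/n = 1528.28 − 1276.785714 = 251.494286
b = Sxy/Sxx = 251.494286/114.774286 = 2.191208
a = ȳ − b·x̄ = 20.428571 − 2.191208·8.928571 = 0.864218

0.864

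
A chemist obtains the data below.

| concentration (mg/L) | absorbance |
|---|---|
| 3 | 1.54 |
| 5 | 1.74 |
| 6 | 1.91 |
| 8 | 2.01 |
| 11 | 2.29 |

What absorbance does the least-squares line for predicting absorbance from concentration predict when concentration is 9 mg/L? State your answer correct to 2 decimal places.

n = 5, Σx = 33, Σy = 9.49, Σxy = 66.05, Σx² = 255
Sxx = Σx² − (Σx)²/n = 255 − 217.8 = 37.2
Sxy = Σxy − (Σx)(Σy)/n = 66.05 − 62.634 = 3.416
b = Sxy/Sxx = 3.416/37.2 = 0.091828
a = ȳ − b·x̄ = 1.898 − 0.091828·6.6 = 1.291935
ŷ(9) = a + b·9 = 1.291935 + 0.091828·9 = 2.118387

2.12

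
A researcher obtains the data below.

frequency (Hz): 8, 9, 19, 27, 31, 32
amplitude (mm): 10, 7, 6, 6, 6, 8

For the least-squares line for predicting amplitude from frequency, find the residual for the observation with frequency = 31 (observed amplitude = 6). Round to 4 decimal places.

n = 6, Σx = 126, Σy = 43, Σxy = 861, Σx² = 3220
Sxx = Σx² − (Σx)²/n = 3220 − 2646 = 574
Sxy = Σxy − (Σx)(Σy)/n = 861 − 903 = -42
b = Sxy/Sxx = -42/574 = -0.073171
a = ȳ − b·x̄ = 7.166667 − (-0.073171)·21 = 8.703252
ŷ(31) = 8.703252 + (-0.073171)·31 = 6.434959
residual = y − ŷ = 6 − 6.434959 = -0.434959

-0.4350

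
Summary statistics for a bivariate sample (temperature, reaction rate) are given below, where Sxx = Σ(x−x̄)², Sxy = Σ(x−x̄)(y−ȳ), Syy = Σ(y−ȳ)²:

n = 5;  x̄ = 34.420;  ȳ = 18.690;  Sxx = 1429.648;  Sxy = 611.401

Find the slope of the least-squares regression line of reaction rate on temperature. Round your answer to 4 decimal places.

b = Sxy/Sxx = 611.401/1429.648 = 0.427658

0.4277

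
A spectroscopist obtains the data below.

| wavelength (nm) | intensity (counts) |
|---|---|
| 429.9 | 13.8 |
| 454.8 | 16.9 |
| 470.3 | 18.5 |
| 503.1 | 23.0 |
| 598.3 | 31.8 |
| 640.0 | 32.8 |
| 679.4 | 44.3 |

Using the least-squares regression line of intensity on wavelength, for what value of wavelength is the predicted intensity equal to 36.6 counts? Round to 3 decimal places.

638.578

n = 7, Σx = 3775.8, Σy = 181.1, Σxy = 104005.95, Σx² = 2095096
Sxx = Σx² − (Σx)²/n = 2095096 − 2036666.52 = 58429.48
Sxy = Σxy − (Σx)(Σy)/n = 104005.95 − 97685.34 = 6320.61
b = Sxy/Sxx = 6320.61/58429.48 = 0.108175
a = ȳ − b·x̄ = 25.871429 − 0.108175·539.4 = -32.478176
Set a + b·x = 36.6: x = (36.6 − (-32.478176)) / 0.108175 = 638.577904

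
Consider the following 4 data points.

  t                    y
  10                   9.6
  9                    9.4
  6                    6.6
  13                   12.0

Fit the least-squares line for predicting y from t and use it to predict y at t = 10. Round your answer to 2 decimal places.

9.78

n = 4, Σx = 38, Σy = 37.6, Σxy = 376.2, Σx² = 386
Sxx = Σx² − (Σx)²/n = 386 − 361 = 25
Sxy = Σxy − (Σx)(Σy)/n = 376.2 − 357.2 = 19
b = Sxy/Sxx = 19/25 = 0.76
a = ȳ − b·x̄ = 9.4 − 0.76·9.5 = 2.18
ŷ(10) = a + b·10 = 2.18 + 0.76·10 = 9.78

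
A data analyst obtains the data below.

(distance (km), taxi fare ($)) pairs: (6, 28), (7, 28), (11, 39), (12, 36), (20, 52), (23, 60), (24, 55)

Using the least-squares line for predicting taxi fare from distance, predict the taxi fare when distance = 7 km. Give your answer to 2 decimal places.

29.39

n = 7, Σx = 103, Σy = 298, Σxy = 4965, Σx² = 1855
Sxx = Σx² − (Σx)²/n = 1855 − 1515.571429 = 339.428571
Sxy = Σxy − (Σx)(Σy)/n = 4965 − 4384.857143 = 580.142857
b = Sxy/Sxx = 580.142857/339.428571 = 1.709175
a = ȳ − b·x̄ = 42.571429 − 1.709175·14.714286 = 17.422138
ŷ(7) = a + b·7 = 17.422138 + 1.709175·7 = 29.386364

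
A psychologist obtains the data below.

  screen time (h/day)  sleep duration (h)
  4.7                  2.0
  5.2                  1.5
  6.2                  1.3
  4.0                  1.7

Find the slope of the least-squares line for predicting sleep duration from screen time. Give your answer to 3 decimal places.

-0.235

n = 4, Σx = 20.1, Σy = 6.5, Σxy = 32.06, Σx² = 103.57
Sxx = Σx² − (Σx)²/n = 103.57 − 101.0025 = 2.5675
Sxy = Σxy − (Σx)(Σy)/n = 32.06 − 32.6625 = -0.6025
b = Sxy/Sxx = -0.6025/2.5675 = -0.234664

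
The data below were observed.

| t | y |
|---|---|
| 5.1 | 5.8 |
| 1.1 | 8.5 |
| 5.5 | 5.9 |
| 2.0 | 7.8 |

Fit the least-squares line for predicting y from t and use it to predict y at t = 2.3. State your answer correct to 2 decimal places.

7.69

n = 4, Σx = 13.7, Σy = 28, Σxy = 86.98, Σx² = 61.47
Sxx = Σx² − (Σx)²/n = 61.47 − 46.9225 = 14.5475
Sxy = Σxy − (Σx)(Σy)/n = 86.98 − 95.9 = -8.92
b = Sxy/Sxx = -8.92/14.5475 = -0.613164
a = ȳ − b·x̄ = 7 − (-0.613164)·3.425 = 9.100086
ŷ(2.3) = a + b·2.3 = 9.100086 + (-0.613164)·2.3 = 7.689809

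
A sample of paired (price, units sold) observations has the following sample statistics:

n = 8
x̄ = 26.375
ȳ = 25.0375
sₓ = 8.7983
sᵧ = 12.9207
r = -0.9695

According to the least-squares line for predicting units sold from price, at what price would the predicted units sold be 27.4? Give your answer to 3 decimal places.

24.716

b = r · sᵧ/sₓ = -0.9695 · 12.9207/8.7983 = -1.423754
a = ȳ − b·x̄ = 25.0375 − (-1.423754)·26.375 = 62.589023
Set a + b·x = 27.4: x = (27.4 − 62.589023) / (-1.423754) = 24.715655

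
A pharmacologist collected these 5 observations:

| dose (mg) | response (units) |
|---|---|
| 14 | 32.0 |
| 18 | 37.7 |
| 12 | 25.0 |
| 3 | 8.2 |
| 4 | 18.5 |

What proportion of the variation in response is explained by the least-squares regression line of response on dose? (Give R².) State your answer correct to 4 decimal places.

0.9164

n = 5, Σx = 51, Σy = 121.4, Σxy = 1525.2, Σx² = 689, Σy² = 3479.78
Sxx = Σx² − (Σx)²/n = 689 − 520.2 = 168.8
Sxy = Σxy − (Σx)(Σy)/n = 1525.2 − 1238.28 = 286.92
Syy = Σy² − (Σy)²/n = 3479.78 − 2947.592 = 532.188
R² = Sxy²/(Sxx·Syy) = (286.92)²/(168.8·532.188) = 0.916398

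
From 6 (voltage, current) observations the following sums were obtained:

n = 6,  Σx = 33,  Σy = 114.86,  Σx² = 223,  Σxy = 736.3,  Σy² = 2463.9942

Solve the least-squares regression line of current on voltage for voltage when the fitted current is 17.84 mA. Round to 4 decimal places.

Sxx = Σx² − (Σx)²/n = 223 − 181.5 = 41.5
Sxy = Σxy − (Σx)(Σy)/n = 736.3 − 631.73 = 104.57
b = Sxy/Sxx = 104.57/41.5 = 2.519759
a = ȳ − b·x̄ = 19.143333 − 2.519759·5.5 = 5.284659
Set a + b·x = 17.84: x = (17.84 − 5.284659) / 2.519759 = 4.982755

4.9828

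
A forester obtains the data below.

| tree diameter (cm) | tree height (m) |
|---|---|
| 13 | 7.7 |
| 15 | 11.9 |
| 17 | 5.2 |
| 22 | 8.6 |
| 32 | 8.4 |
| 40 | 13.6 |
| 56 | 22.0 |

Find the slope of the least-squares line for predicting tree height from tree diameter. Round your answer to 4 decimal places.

0.2976

n = 7, Σx = 195, Σy = 77.4, Σxy = 2601, Σx² = 6927
Sxx = Σx² − (Σx)²/n = 6927 − 5432.142857 = 1494.857143
Sxy = Σxy − (Σx)(Σy)/n = 2601 − 2156.142857 = 444.857143
b = Sxy/Sxx = 444.857143/1494.857143 = 0.297592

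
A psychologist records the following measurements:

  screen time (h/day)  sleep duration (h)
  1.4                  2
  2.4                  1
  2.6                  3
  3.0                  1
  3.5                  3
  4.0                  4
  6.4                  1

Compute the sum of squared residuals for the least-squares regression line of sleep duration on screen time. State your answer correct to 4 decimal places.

8.7872

n = 7, Σx = 23.3, Σy = 15, Σxy = 48.9, Σx² = 92.69, Σy² = 41
Sxx = Σx² − (Σx)²/n = 92.69 − 77.555714 = 15.134286
Sxy = Σxy − (Σx)(Σy)/n = 48.9 − 49.928571 = -1.028571
Syy = Σy² − (Σy)²/n = 41 − 32.142857 = 8.857143
b = Sxy/Sxx = -1.028571/15.134286 = -0.067963
SSE = Syy − b·Sxy = 8.857143 − (-0.067963)·(-1.028571) = 8.787238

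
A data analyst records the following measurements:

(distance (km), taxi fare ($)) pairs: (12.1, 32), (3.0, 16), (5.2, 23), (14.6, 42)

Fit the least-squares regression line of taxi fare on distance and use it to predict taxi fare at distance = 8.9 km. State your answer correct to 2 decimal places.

28.60

n = 4, Σx = 34.9, Σy = 113, Σxy = 1168, Σx² = 395.61
Sxx = Σx² − (Σx)²/n = 395.61 − 304.5025 = 91.1075
Sxy = Σxy − (Σx)(Σy)/n = 1168 − 985.925 = 182.075
b = Sxy/Sxx = 182.075/91.1075 = 1.998463
a = ȳ − b·x̄ = 28.25 − 1.998463·8.725 = 10.813407
ŷ(8.9) = a + b·8.9 = 10.813407 + 1.998463·8.9 = 28.599731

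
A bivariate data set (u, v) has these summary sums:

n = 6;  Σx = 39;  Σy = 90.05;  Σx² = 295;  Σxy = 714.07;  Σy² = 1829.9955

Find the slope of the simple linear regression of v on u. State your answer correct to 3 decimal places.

3.102

Sxx = Σx² − (Σx)²/n = 295 − 253.5 = 41.5
Sxy = Σxy − (Σx)(Σy)/n = 714.07 − 585.325 = 128.745
b = Sxy/Sxx = 128.745/41.5 = 3.102289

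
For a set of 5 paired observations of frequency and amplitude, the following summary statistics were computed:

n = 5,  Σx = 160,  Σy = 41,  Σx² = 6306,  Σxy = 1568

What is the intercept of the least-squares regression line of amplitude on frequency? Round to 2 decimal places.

Sxx = Σx² − (Σx)²/n = 6306 − 5120 = 1186
Sxy = Σxy − (Σx)(Σy)/n = 1568 − 1312 = 256
b = Sxy/Sxx = 256/1186 = 0.215852
a = ȳ − b·x̄ = 8.2 − 0.215852·32 = 1.292749

1.29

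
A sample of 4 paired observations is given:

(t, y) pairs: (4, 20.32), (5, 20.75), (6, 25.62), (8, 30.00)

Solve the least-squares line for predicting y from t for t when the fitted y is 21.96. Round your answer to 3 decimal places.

4.900

n = 4, Σx = 23, Σy = 96.69, Σxy = 578.75, Σx² = 141
Sxx = Σx² − (Σx)²/n = 141 − 132.25 = 8.75
Sxy = Σxy − (Σx)(Σy)/n = 578.75 − 555.9675 = 22.7825
b = Sxy/Sxx = 22.7825/8.75 = 2.603714
a = ȳ − b·x̄ = 24.1725 − 2.603714·5.75 = 9.201143
Set a + b·x = 21.96: x = (21.96 − 9.201143) / 2.603714 = 4.900252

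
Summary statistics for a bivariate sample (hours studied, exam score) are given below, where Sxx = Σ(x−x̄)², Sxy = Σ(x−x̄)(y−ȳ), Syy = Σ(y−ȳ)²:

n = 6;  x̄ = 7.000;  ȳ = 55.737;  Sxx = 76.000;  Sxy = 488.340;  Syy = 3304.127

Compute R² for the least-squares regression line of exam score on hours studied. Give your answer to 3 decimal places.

0.950

R² = Sxy²/(Sxx·Syy) = (488.34)²/(76·3304.127) = 0.949673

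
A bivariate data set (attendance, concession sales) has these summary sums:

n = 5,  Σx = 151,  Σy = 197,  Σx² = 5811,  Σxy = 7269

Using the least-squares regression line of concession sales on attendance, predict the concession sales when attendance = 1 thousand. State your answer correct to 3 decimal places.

8.594

Sxx = Σx² − (Σx)²/n = 5811 − 4560.2 = 1250.8
Sxy = Σxy − (Σx)(Σy)/n = 7269 − 5949.4 = 1319.6
b = Sxy/Sxx = 1319.6/1250.8 = 1.055005
a = ȳ − b·x̄ = 39.4 − 1.055005·30.2 = 7.538855
ŷ(1) = a + b·1 = 7.538855 + 1.055005·1 = 8.593860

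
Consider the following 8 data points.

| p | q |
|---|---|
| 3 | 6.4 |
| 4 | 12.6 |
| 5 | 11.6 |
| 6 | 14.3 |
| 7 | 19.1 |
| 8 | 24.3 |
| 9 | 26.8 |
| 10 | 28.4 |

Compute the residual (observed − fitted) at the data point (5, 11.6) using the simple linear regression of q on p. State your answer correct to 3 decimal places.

-1.554

n = 8, Σx = 52, Σy = 143.5, Σxy = 1066.7, Σx² = 380
Sxx = Σx² − (Σx)²/n = 380 − 338 = 42
Sxy = Σxy − (Σx)(Σy)/n = 1066.7 − 932.75 = 133.95
b = Sxy/Sxx = 133.95/42 = 3.189286
a = ȳ − b·x̄ = 17.9375 − 3.189286·6.5 = -2.792857
ŷ(5) = -2.792857 + 3.189286·5 = 13.153571
residual = y − ŷ = 11.6 − 13.153571 = -1.553571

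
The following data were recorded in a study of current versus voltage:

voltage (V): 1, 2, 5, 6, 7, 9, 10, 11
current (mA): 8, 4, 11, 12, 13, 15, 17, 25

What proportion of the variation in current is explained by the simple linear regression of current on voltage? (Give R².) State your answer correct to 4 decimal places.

n = 8, Σx = 51, Σy = 105, Σxy = 814, Σx² = 417, Σy² = 1653
Sxx = Σx² − (Σx)²/n = 417 − 325.125 = 91.875
Sxy = Σxy − (Σx)(Σy)/n = 814 − 669.375 = 144.625
Syy = Σy² − (Σy)²/n = 1653 − 1378.125 = 274.875
R² = Sxy²/(Sxx·Syy) = (144.625)²/(91.875·274.875) = 0.828236

0.8282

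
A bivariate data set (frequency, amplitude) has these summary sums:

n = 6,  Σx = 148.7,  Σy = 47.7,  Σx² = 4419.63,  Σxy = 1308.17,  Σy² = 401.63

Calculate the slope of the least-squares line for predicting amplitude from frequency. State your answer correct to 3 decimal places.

Sxx = Σx² − (Σx)²/n = 4419.63 − 3685.281667 = 734.348333
Sxy = Σxy − (Σx)(Σy)/n = 1308.17 − 1182.165 = 126.005
b = Sxy/Sxx = 126.005/734.348333 = 0.171588

0.172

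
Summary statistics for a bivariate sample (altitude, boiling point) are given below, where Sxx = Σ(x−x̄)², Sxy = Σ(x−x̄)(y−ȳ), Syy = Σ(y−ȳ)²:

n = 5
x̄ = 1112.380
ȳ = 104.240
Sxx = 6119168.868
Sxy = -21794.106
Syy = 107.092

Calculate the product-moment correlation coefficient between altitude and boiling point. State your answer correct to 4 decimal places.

-0.8514

r = Sxy/√(Sxx·Syy) = -21794.106/√(655314032.411856) = -21794.106/25599.102180 = -0.851362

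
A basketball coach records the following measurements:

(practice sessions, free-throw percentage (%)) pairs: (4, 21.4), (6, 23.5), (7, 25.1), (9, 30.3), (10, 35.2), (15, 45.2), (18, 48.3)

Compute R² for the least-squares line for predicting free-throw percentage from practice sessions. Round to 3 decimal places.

0.978

n = 7, Σx = 69, Σy = 229, Σxy = 2574.4, Σx² = 831, Σy² = 8173.28
Sxx = Σx² − (Σx)²/n = 831 − 680.142857 = 150.857143
Sxy = Σxy − (Σx)(Σy)/n = 2574.4 − 2257.285714 = 317.114286
Syy = Σy² − (Σy)²/n = 8173.28 − 7491.571429 = 681.708571
R² = Sxy²/(Sxx·Syy) = (317.114286)²/(150.857143·681.708571) = 0.977838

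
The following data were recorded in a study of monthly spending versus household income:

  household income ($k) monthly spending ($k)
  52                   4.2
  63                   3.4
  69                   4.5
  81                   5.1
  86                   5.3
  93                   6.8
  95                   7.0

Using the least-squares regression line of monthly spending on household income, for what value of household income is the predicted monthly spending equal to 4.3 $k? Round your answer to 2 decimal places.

64.90

n = 7, Σx = 539, Σy = 36.3, Σxy = 2909.4, Σx² = 43065
Sxx = Σx² − (Σx)²/n = 43065 − 41503 = 1562
Sxy = Σxy − (Σx)(Σy)/n = 2909.4 − 2795.1 = 114.3
b = Sxy/Sxx = 114.3/1562 = 0.073175
a = ȳ − b·x̄ = 5.185714 − 0.073175·77 = -0.448793
Set a + b·x = 4.3: x = (4.3 − (-0.448793)) / 0.073175 = 64.896013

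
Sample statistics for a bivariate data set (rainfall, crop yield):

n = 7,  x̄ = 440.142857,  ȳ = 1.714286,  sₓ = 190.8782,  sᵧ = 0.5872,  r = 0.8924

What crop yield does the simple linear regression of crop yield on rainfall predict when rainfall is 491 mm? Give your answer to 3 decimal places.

b = r · sᵧ/sₓ = 0.8924 · 0.5872/190.8782 = 0.002745
a = ȳ − b·x̄ = 1.714286 − 0.002745·440.142857 = 0.505963
ŷ(491) = a + b·491 = 0.505963 + 0.002745·491 = 1.853904

1.854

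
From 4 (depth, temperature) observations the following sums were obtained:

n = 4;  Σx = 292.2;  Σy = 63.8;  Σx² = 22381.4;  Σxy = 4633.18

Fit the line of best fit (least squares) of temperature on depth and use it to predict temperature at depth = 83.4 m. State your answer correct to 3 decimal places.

15.676

Sxx = Σx² − (Σx)²/n = 22381.4 − 21345.21 = 1036.19
Sxy = Σxy − (Σx)(Σy)/n = 4633.18 − 4660.59 = -27.41
b = Sxy/Sxx = -27.41/1036.19 = -0.026453
a = ȳ − b·x̄ = 15.95 − (-0.026453)·73.05 = 17.882368
ŷ(83.4) = a + b·83.4 = 17.882368 + (-0.026453)·83.4 = 15.676215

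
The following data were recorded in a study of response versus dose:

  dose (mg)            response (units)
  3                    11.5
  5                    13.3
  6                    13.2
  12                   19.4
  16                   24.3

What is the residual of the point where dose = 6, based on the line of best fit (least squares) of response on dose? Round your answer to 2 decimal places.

n = 5, Σx = 42, Σy = 81.7, Σxy = 801.8, Σx² = 470
Sxx = Σx² − (Σx)²/n = 470 − 352.8 = 117.2
Sxy = Σxy − (Σx)(Σy)/n = 801.8 − 686.28 = 115.52
b = Sxy/Sxx = 115.52/117.2 = 0.985666
a = ȳ − b·x̄ = 16.34 − 0.985666·8.4 = 8.060410
ŷ(6) = 8.060410 + 0.985666·6 = 13.974403
residual = y − ŷ = 13.2 − 13.974403 = -0.774403

-0.77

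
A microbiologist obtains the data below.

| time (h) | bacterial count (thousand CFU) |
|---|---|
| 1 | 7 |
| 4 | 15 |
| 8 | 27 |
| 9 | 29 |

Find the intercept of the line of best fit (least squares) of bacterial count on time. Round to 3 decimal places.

n = 4, Σx = 22, Σy = 78, Σxy = 544, Σx² = 162
Sxx = Σx² − (Σx)²/n = 162 − 121 = 41
Sxy = Σxy − (Σx)(Σy)/n = 544 − 429 = 115
b = Sxy/Sxx = 115/41 = 2.804878
a = ȳ − b·x̄ = 19.5 − 2.804878·5.5 = 4.073171

4.073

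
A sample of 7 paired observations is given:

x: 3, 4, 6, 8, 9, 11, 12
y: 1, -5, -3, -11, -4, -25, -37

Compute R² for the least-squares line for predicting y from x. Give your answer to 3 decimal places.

0.725

n = 7, Σx = 53, Σy = -84, Σxy = -878, Σx² = 471, Σy² = 2166
Sxx = Σx² − (Σx)²/n = 471 − 401.285714 = 69.714286
Sxy = Σxy − (Σx)(Σy)/n = -878 − (-636) = -242
Syy = Σy² − (Σy)²/n = 2166 − 1008 = 1158
R² = Sxy²/(Sxx·Syy) = (-242)²/(69.714286·1158) = 0.725438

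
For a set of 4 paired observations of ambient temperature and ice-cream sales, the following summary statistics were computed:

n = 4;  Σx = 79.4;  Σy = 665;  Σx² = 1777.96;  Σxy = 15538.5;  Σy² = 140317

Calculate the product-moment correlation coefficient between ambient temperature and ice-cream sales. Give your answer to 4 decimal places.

Sxx = Σx² − (Σx)²/n = 1777.96 − 1576.09 = 201.87
Sxy = Σxy − (Σx)(Σy)/n = 15538.5 − 13200.25 = 2338.25
Syy = Σy² − (Σy)²/n = 140317 − 110556.25 = 29760.75
r = Sxy/√(Sxx·Syy) = 2338.25/√(6007802.6025) = 2338.25/2451.081925 = 0.953966

0.9540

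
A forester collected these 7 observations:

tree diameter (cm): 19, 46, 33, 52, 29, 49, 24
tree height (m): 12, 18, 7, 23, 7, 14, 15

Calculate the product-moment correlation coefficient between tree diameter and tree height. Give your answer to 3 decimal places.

0.613

n = 7, Σx = 252, Σy = 96, Σxy = 3732, Σx² = 10088, Σy² = 1516
Sxx = Σx² − (Σx)²/n = 10088 − 9072 = 1016
Sxy = Σxy − (Σx)(Σy)/n = 3732 − 3456 = 276
Syy = Σy² − (Σy)²/n = 1516 − 1316.571429 = 199.428571
r = Sxy/√(Sxx·Syy) = 276/√(202619.428571) = 276/450.132679 = 0.613153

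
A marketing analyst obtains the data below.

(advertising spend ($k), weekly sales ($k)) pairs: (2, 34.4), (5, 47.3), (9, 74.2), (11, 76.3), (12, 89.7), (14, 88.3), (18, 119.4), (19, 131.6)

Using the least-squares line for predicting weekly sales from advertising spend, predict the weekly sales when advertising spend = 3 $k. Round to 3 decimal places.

n = 8, Σx = 90, Σy = 661.2, Σxy = 8774.6, Σx² = 1256
Sxx = Σx² − (Σx)²/n = 1256 − 1012.5 = 243.5
Sxy = Σxy − (Σx)(Σy)/n = 8774.6 − 7438.5 = 1336.1
b = Sxy/Sxx = 1336.1/243.5 = 5.487064
a = ȳ − b·x̄ = 82.65 − 5.487064·11.25 = 20.920534
ŷ(3) = a + b·3 = 20.920534 + 5.487064·3 = 37.381725

37.382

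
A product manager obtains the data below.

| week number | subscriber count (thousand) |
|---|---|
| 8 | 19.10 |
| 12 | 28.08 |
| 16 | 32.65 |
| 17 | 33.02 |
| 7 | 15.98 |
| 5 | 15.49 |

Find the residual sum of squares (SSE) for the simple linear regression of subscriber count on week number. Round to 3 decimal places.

n = 6, Σx = 65, Σy = 144.32, Σxy = 1762.81, Σx² = 827, Σy² = 3804.9398
Sxx = Σx² − (Σx)²/n = 827 − 704.166667 = 122.833333
Sxy = Σxy − (Σx)(Σy)/n = 1762.81 − 1563.466667 = 199.343333
Syy = Σy² − (Σy)²/n = 3804.9398 − 3471.377067 = 333.562733
b = Sxy/Sxx = 199.343333/122.833333 = 1.622877
SSE = Syy − b·Sxy = 333.562733 − 1.622877·199.343333 = 10.053117

10.053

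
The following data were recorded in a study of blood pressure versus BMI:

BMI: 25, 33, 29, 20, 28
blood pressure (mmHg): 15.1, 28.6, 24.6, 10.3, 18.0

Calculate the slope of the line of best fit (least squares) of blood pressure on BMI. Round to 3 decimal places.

n = 5, Σx = 135, Σy = 96.6, Σxy = 2744.7, Σx² = 3739
Sxx = Σx² − (Σx)²/n = 3739 − 3645 = 94
Sxy = Σxy − (Σx)(Σy)/n = 2744.7 − 2608.2 = 136.5
b = Sxy/Sxx = 136.5/94 = 1.452128

1.452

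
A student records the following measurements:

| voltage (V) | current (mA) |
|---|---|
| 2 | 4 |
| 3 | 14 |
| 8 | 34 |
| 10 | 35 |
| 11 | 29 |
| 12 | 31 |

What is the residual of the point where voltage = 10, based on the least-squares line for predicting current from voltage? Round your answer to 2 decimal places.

n = 6, Σx = 46, Σy = 147, Σxy = 1363, Σx² = 442
Sxx = Σx² − (Σx)²/n = 442 − 352.666667 = 89.333333
Sxy = Σxy − (Σx)(Σy)/n = 1363 − 1127 = 236
b = Sxy/Sxx = 236/89.333333 = 2.641791
a = ȳ − b·x̄ = 24.5 − 2.641791·7.666667 = 4.246269
ŷ(10) = 4.246269 + 2.641791·10 = 30.664179
residual = y − ŷ = 35 − 30.664179 = 4.335821

4.34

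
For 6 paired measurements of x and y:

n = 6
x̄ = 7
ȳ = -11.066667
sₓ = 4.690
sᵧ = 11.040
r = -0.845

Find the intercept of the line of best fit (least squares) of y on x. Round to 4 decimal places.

b = r · sᵧ/sₓ = -0.845 · 11.04/4.69 = -1.989083
a = ȳ − b·x̄ = -11.066667 − (-1.989083)·7 = 2.856915

2.8569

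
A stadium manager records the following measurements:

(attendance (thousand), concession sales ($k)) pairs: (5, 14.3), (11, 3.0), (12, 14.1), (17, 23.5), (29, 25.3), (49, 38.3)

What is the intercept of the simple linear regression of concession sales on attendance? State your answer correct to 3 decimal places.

n = 6, Σx = 123, Σy = 118.5, Σxy = 3283.6, Σx² = 3821
Sxx = Σx² − (Σx)²/n = 3821 − 2521.5 = 1299.5
Sxy = Σxy − (Σx)(Σy)/n = 3283.6 − 2429.25 = 854.35
b = Sxy/Sxx = 854.35/1299.5 = 0.657445
a = ȳ − b·x̄ = 19.75 − 0.657445·20.5 = 6.272374

6.272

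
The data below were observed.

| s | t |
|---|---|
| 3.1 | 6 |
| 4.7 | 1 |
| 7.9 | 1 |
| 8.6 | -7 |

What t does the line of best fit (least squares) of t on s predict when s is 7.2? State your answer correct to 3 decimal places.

n = 4, Σx = 24.3, Σy = 1, Σxy = -29, Σx² = 168.07
Sxx = Σx² − (Σx)²/n = 168.07 − 147.6225 = 20.4475
Sxy = Σxy − (Σx)(Σy)/n = -29 − 6.075 = -35.075
b = Sxy/Sxx = -35.075/20.4475 = -1.715369
a = ȳ − b·x̄ = 0.25 − (-1.715369)·6.075 = 10.670864
ŷ(7.2) = a + b·7.2 = 10.670864 + (-1.715369)·7.2 = -1.679790

-1.680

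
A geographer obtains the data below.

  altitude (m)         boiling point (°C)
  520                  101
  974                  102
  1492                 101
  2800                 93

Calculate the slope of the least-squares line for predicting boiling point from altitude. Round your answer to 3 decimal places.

-0.004

n = 4, Σx = 5786, Σy = 397, Σxy = 562960, Σx² = 11285140
Sxx = Σx² − (Σx)²/n = 11285140 − 8369449 = 2915691
Sxy = Σxy − (Σx)(Σy)/n = 562960 − 574260.5 = -11300.5
b = Sxy/Sxx = -11300.5/2915691 = -0.003876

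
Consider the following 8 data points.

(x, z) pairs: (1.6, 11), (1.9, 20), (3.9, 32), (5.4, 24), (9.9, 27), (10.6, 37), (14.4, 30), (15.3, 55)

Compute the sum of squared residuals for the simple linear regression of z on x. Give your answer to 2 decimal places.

465.15

n = 8, Σx = 63, Σy = 236, Σxy = 2243, Σx² = 702.36, Σy² = 8144
Sxx = Σx² − (Σx)²/n = 702.36 − 496.125 = 206.235
Sxy = Σxy − (Σx)(Σy)/n = 2243 − 1858.5 = 384.5
Syy = Σy² − (Σy)²/n = 8144 − 6962 = 1182
b = Sxy/Sxx = 384.5/206.235 = 1.864378
SSE = Syy − b·Sxy = 1182 − 1.864378·384.5 = 465.146653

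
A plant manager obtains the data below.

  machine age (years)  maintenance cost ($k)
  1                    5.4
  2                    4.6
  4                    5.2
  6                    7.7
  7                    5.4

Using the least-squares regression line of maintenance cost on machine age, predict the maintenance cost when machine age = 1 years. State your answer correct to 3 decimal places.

4.945

n = 5, Σx = 20, Σy = 28.3, Σxy = 119.4, Σx² = 106
Sxx = Σx² − (Σx)²/n = 106 − 80 = 26
Sxy = Σxy − (Σx)(Σy)/n = 119.4 − 113.2 = 6.2
b = Sxy/Sxx = 6.2/26 = 0.238462
a = ȳ − b·x̄ = 5.66 − 0.238462·4 = 4.706154
ŷ(1) = a + b·1 = 4.706154 + 0.238462·1 = 4.944615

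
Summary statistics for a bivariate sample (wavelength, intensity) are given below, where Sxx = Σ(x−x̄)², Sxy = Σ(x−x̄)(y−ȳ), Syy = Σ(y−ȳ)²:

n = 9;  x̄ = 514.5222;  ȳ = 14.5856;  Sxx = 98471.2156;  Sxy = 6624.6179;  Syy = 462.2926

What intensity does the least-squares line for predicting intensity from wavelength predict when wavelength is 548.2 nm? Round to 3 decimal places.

b = Sxy/Sxx = 6624.6179/98471.2156 = 0.067275
a = ȳ − b·x̄ = 14.5856 − 0.067275·514.5222 = -20.028708
ŷ(548.2) = a + b·548.2 = -20.028708 + 0.067275·548.2 = 16.851263

16.851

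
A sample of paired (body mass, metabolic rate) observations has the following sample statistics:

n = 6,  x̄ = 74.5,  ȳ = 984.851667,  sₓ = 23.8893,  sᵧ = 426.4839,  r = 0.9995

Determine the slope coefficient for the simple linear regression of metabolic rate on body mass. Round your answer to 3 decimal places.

b = r · sᵧ/sₓ = 0.9995 · 426.4839/23.8893 = 17.843581

17.844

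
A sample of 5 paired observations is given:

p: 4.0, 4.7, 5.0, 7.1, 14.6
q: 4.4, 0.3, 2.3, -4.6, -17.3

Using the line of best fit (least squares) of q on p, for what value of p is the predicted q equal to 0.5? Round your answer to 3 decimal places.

5.307

n = 5, Σx = 35.4, Σy = -14.9, Σxy = -254.73, Σx² = 326.66
Sxx = Σx² − (Σx)²/n = 326.66 − 250.632 = 76.028
Sxy = Σxy − (Σx)(Σy)/n = -254.73 − (-105.492) = -149.238
b = Sxy/Sxx = -149.238/76.028 = -1.962935
a = ȳ − b·x̄ = -2.98 − (-1.962935)·7.08 = 10.917578
Set a + b·x = 0.5: x = (0.5 − 10.917578) / (-1.962935) = 5.307144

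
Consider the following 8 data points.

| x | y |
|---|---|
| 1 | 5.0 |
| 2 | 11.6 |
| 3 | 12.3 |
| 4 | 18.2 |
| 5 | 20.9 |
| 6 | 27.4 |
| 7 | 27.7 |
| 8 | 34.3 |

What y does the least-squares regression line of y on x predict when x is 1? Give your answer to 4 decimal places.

n = 8, Σx = 36, Σy = 157.4, Σxy = 875.1, Σx² = 204
Sxx = Σx² − (Σx)²/n = 204 − 162 = 42
Sxy = Σxy − (Σx)(Σy)/n = 875.1 − 708.3 = 166.8
b = Sxy/Sxx = 166.8/42 = 3.971429
a = ȳ − b·x̄ = 19.675 − 3.971429·4.5 = 1.803571
ŷ(1) = a + b·1 = 1.803571 + 3.971429·1 = 5.775

5.7750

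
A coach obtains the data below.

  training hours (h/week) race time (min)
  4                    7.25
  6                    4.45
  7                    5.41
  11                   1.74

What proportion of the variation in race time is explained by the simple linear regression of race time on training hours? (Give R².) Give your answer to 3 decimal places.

0.899

n = 4, Σx = 28, Σy = 18.85, Σxy = 112.71, Σx² = 222, Σy² = 104.6607
Sxx = Σx² − (Σx)²/n = 222 − 196 = 26
Sxy = Σxy − (Σx)(Σy)/n = 112.71 − 131.95 = -19.24
Syy = Σy² − (Σy)²/n = 104.6607 − 88.830625 = 15.830075
R² = Sxy²/(Sxx·Syy) = (-19.24)²/(26·15.830075) = 0.899402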